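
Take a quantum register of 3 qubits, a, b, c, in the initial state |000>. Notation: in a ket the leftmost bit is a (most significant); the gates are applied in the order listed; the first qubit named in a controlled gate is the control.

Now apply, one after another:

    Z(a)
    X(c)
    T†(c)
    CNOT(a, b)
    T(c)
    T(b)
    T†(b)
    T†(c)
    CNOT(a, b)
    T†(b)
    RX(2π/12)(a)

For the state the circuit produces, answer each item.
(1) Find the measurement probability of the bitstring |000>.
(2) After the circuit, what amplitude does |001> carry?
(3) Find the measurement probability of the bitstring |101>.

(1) The probability of measuring |000> is 0.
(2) The amplitude on |001> is (-sqrt(6) - sqrt(2))*exp(3*I*pi/4)/4.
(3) Outcome |101> occurs with probability 1/2 - sqrt(3)/4.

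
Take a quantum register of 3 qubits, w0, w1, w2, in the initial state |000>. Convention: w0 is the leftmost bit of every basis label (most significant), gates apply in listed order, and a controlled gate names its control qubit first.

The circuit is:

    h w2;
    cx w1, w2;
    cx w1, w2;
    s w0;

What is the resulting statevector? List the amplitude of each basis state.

The resulting statevector has amplitude sqrt(2)/2 on |000>, sqrt(2)/2 on |001>, and 0 on every other basis state.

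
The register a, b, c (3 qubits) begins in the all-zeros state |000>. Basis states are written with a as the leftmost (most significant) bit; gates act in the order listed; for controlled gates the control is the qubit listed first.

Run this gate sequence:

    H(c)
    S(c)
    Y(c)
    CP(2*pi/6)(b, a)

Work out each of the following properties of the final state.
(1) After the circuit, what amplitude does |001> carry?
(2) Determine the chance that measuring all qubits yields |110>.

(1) The final state's coefficient on |001> equals sqrt(2)*I/2.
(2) A full measurement returns |110> with probability 0.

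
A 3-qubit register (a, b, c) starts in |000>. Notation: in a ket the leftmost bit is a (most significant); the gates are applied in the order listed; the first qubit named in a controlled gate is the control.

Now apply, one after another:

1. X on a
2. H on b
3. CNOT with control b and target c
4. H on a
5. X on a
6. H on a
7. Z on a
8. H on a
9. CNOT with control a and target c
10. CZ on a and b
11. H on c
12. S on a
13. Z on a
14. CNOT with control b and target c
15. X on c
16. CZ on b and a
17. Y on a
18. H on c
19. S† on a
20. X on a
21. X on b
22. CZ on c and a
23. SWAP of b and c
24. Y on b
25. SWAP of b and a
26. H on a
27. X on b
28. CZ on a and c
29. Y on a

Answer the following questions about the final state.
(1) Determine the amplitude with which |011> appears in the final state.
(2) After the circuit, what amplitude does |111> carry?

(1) The final state's coefficient on |011> equals sqrt(2)/4. Key observation: gates 4-7 undo each other exactly, leaving only the rest of the circuit to track.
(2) The final state's coefficient on |111> equals -sqrt(2)/4.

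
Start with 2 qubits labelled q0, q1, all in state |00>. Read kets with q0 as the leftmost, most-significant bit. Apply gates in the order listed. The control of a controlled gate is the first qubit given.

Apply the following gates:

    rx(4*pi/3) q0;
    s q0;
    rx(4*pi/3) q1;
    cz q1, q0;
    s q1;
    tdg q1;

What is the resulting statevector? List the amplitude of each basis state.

The final amplitudes are 1/4 on |00>, sqrt(3)*exp(3*I*pi/4)/4 on |01>, -sqrt(3)/4 on |10>, 3*exp(3*I*pi/4)/4 on |11>.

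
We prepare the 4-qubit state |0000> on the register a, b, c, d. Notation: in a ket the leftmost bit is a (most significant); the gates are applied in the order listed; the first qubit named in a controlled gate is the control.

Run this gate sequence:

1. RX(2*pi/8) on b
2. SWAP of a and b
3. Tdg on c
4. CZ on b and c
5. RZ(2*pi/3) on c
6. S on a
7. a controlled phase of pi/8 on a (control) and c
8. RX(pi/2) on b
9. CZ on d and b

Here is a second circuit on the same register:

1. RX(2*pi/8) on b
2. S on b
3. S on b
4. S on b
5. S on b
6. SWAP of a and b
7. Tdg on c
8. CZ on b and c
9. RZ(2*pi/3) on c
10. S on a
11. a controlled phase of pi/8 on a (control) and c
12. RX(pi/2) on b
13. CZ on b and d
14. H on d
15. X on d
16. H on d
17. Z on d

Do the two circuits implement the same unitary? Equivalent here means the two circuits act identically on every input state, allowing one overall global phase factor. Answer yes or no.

Yes — the two circuits implement the same unitary up to a global phase.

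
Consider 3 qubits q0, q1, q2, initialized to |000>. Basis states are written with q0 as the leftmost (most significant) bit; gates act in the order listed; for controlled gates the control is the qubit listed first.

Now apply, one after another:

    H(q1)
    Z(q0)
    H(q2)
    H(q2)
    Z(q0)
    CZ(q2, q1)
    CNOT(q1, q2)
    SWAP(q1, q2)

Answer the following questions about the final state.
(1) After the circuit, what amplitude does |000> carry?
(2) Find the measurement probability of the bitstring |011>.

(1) |000> carries amplitude sqrt(2)/2 in the final state. Key observation: gates 2-5 undo each other exactly, leaving only the rest of the circuit to track.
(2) A full measurement returns |011> with probability 1/2.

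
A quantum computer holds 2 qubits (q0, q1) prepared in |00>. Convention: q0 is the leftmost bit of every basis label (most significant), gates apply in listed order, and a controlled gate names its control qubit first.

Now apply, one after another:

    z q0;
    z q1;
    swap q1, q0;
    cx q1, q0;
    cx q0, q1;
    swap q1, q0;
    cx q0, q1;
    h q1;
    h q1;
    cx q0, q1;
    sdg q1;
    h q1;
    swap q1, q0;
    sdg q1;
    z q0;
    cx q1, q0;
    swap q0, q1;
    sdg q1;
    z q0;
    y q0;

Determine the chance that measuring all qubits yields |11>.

A full measurement returns |11> with probability 1/2. Key observation: the block from step 8 through step 9 cancels to the identity and can be dropped.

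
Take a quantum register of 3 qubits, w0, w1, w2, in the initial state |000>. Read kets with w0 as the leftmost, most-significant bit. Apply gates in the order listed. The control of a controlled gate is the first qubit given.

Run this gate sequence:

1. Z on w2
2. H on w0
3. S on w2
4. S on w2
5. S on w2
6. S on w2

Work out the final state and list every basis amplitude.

After the circuit, the state carries amplitude sqrt(2)/2 on |000>, sqrt(2)/2 on |100>, and 0 on every other basis state. Key observation: the block from step 3 through step 6 cancels to the identity and can be dropped.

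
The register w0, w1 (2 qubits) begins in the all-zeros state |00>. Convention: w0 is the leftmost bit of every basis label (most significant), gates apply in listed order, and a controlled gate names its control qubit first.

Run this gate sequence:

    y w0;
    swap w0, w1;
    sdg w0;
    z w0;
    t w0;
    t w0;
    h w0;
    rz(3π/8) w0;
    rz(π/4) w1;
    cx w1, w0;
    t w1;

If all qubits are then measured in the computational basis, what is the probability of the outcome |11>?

Outcome |11> occurs with probability 1/2.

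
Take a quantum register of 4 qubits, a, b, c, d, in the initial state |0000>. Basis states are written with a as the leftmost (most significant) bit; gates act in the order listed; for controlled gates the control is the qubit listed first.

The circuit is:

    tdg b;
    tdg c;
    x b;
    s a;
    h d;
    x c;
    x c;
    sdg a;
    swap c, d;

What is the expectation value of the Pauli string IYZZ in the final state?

The expectation value of IYZZ is 0.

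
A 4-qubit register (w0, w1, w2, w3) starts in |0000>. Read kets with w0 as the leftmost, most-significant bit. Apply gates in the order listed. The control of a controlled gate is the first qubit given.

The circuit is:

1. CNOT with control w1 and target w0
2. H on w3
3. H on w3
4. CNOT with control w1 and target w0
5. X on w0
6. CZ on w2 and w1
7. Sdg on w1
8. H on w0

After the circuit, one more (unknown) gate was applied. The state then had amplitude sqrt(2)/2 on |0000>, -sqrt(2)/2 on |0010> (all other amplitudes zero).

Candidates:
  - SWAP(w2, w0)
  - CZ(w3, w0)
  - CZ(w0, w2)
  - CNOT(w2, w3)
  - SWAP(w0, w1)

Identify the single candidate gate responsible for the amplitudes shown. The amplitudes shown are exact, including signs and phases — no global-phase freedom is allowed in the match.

The applied gate was SWAP(w2, w0).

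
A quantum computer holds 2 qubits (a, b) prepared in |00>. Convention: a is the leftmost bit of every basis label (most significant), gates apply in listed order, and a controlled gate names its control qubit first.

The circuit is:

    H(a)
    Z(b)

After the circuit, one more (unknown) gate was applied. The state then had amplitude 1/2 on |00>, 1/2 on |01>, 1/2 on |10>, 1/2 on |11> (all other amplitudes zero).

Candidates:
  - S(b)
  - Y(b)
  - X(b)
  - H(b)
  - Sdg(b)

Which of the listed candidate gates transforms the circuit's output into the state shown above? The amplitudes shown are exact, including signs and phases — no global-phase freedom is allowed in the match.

The applied gate was H(b).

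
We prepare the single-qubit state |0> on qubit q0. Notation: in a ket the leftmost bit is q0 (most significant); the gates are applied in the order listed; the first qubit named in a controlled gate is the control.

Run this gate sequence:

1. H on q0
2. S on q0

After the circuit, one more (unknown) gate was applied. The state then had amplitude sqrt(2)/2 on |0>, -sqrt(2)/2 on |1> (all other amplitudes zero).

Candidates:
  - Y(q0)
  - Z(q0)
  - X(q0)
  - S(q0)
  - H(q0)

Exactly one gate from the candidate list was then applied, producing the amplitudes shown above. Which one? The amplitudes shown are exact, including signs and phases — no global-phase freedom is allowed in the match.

It was S(q0) that produced the state shown.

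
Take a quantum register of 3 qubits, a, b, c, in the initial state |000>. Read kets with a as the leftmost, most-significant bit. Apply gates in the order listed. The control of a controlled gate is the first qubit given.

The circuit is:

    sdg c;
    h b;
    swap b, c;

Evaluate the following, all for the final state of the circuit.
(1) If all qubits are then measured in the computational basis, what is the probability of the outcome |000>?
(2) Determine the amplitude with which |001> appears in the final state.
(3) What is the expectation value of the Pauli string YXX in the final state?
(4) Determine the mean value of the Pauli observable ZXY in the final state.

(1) Outcome |000> occurs with probability 1/2.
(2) The final state's coefficient on |001> equals sqrt(2)/2.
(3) The observable YXX averages to 0.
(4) The observable ZXY averages to 0.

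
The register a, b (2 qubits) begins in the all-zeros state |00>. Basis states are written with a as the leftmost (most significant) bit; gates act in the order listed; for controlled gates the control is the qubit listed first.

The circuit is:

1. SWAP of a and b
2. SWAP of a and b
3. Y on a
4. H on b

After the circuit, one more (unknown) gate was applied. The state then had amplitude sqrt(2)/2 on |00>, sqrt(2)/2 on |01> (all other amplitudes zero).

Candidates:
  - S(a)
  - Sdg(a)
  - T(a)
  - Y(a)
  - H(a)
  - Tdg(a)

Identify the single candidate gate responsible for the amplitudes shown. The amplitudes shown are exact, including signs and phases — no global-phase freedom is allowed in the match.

The unique candidate consistent with the amplitudes is Y(a).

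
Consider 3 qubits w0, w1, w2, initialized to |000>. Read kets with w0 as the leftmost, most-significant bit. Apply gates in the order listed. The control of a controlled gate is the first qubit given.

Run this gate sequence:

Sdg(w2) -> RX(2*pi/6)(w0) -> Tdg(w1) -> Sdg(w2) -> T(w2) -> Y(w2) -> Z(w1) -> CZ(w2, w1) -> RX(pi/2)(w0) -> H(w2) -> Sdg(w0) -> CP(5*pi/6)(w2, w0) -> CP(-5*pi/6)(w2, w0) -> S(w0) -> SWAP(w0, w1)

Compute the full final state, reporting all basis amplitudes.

The resulting statevector has amplitude I*(-1 + sqrt(3))/4 on |000>, I*(1 - sqrt(3))/4 on |001>, 1/4 + sqrt(3)/4 on |010>, -sqrt(3)/4 - 1/4 on |011>, 0 on |100>, 0 on |101>, 0 on |110>, 0 on |111>. Key observation: gates 11-14 undo each other exactly, leaving only the rest of the circuit to track.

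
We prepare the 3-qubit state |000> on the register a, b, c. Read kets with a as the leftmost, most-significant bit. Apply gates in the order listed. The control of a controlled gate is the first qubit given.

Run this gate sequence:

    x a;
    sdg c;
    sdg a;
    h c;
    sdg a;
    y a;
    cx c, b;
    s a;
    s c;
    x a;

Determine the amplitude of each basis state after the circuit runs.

The resulting statevector has amplitude sqrt(2)*I/2 on |100>, -sqrt(2)/2 on |111>, and 0 on every other basis state.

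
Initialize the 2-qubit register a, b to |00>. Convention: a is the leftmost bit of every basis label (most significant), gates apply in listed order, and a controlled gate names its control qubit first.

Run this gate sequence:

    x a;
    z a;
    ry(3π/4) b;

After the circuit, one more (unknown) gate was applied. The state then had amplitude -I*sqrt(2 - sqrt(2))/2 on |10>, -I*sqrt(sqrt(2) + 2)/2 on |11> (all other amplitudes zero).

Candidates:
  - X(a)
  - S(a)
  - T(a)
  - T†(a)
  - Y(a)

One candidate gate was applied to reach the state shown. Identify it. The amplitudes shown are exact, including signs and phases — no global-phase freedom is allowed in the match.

The applied gate was S(a).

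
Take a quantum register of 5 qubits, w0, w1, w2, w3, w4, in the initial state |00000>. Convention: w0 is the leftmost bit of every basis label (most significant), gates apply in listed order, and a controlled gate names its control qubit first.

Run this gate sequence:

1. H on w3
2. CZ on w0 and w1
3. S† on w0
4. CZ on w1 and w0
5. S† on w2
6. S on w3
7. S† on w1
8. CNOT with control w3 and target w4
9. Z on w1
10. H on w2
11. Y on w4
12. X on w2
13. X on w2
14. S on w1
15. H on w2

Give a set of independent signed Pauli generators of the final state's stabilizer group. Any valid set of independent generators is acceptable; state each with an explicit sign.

The final state is stabilized by the group generated by +IIIXY, +ZIIII, +IZIII, +IIZII, -IIIZZ; other independent generating sets are equally valid. Key observation: gates 12-13 undo each other exactly, leaving only the rest of the circuit to track.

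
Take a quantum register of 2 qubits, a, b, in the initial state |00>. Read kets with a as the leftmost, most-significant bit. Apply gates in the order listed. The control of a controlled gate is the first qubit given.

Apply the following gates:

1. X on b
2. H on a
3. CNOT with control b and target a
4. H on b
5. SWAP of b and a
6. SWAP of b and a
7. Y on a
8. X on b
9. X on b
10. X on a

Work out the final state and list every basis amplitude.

The resulting statevector has amplitude I/2 on |00>, -I/2 on |01>, -I/2 on |10>, I/2 on |11>. Key observation: steps 5-6 multiply out to the identity, so the circuit reduces to the remaining gates.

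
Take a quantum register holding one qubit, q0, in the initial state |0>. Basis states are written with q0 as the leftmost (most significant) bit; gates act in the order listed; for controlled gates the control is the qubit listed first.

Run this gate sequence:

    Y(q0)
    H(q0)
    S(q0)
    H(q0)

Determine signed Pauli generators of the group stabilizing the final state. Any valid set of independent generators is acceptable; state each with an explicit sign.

The final state is stabilized by the group generated by +Y; other independent generating sets are equally valid.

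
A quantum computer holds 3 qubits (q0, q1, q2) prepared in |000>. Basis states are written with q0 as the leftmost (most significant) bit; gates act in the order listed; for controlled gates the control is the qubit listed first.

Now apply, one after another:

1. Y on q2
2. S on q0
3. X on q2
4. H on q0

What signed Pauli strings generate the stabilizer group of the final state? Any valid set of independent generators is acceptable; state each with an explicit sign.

The stabilizer group can be generated by +XII, +IZI, +IIZ, among other valid generating sets.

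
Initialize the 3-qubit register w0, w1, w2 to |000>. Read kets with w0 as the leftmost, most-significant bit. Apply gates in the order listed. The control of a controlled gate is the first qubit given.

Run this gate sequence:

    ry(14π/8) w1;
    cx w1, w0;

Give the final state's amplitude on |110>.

The amplitude on |110> is sqrt(2 - sqrt(2))/2.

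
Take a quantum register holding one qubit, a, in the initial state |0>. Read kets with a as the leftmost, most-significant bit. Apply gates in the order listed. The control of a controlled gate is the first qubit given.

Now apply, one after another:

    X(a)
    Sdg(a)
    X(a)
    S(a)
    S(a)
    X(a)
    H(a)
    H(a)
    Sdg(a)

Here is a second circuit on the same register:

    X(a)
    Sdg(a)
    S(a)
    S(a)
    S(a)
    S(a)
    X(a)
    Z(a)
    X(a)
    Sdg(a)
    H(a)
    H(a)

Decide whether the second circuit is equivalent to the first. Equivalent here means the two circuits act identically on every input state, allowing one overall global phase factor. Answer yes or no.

Yes, they are equivalent — the unitaries differ by at most a global phase.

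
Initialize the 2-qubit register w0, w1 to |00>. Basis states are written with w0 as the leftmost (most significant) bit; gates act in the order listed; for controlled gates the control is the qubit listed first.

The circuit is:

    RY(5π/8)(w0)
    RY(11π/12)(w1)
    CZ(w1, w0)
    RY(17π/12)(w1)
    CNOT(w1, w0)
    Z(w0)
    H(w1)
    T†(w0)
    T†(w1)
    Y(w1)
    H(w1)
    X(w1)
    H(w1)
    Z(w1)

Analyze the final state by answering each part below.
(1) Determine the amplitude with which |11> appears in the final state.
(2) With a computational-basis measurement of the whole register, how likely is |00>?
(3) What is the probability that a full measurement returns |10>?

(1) |11> carries amplitude -sqrt(2)*I*sqrt(1/2 - sqrt(2)/4)*sqrt(sqrt(2)/4 + 1/2)*exp(-I*pi/4)*sin(5*pi/16) + sqrt(2)*I*exp(-I*pi/4)*cos(5*pi/16)/4 in the final state. Key observation: gates 11-14 undo each other exactly, leaving only the rest of the circuit to track.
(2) The probability of measuring |00> is -sqrt(2 - sqrt(2))/32 + sqrt(6*sqrt(2) + 12)/16 + 5/16.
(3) Outcome |10> occurs with probability cos(5*pi/16)**2/8 + sqrt(1/2 - sqrt(2)/4)*sqrt(sqrt(2)/4 + 1/2)*sin(5*pi/16)*cos(5*pi/16) + sin(5*pi/16)**2/4.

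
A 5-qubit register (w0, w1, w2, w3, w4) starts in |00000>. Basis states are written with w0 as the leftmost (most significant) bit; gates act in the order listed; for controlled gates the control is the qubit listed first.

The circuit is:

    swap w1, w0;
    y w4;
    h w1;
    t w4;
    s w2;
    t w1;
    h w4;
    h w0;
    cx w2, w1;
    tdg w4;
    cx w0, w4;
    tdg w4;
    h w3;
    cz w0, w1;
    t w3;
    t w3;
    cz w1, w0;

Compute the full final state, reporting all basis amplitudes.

The resulting statevector has amplitude exp(3*I*pi/4)/4 on |00000>, -exp(I*pi/4)/4 on |00001>, -exp(I*pi/4)/4 on |00010>, -exp(3*I*pi/4)/4 on |00011>, 0 on |00100>, 0 on |00101>, 0 on |00110>, 0 on |00111>, -1/4 on |01000>, -I/4 on |01001>, -I/4 on |01010>, 1/4 on |01011>, 0 on |01100>, 0 on |01101>, 0 on |01110>, 0 on |01111>, -I/4 on |10000>, I/4 on |10001>, 1/4 on |10010>, -1/4 on |10011>, 0 on |10100>, 0 on |10101>, 0 on |10110>, 0 on |10111>, -exp(3*I*pi/4)/4 on |11000>, exp(3*I*pi/4)/4 on |11001>, exp(I*pi/4)/4 on |11010>, -exp(I*pi/4)/4 on |11011>, 0 on |11100>, 0 on |11101>, 0 on |11110>, 0 on |11111>.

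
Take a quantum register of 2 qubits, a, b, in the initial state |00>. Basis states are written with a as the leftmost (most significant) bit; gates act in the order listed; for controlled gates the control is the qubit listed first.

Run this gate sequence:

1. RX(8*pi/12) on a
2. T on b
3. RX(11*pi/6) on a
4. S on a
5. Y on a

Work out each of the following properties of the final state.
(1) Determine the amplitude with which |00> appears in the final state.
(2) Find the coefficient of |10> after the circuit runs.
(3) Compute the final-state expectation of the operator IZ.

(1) The final state's coefficient on |00> equals sqrt(2)*I/2.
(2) The amplitude on |10> is -sqrt(2)*I/2.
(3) The observable IZ averages to 1.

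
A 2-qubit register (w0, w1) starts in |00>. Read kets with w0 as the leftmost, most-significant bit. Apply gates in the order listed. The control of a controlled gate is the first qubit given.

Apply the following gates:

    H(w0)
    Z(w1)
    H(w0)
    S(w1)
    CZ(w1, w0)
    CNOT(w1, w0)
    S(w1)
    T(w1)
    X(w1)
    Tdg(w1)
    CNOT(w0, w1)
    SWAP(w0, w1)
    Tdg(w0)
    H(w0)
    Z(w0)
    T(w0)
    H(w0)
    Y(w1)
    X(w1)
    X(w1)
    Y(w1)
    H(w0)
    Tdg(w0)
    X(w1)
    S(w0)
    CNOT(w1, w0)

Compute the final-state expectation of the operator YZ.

In the final state, YZ has expectation 1. Key observation: the block from step 16 through step 23 cancels to the identity and can be dropped.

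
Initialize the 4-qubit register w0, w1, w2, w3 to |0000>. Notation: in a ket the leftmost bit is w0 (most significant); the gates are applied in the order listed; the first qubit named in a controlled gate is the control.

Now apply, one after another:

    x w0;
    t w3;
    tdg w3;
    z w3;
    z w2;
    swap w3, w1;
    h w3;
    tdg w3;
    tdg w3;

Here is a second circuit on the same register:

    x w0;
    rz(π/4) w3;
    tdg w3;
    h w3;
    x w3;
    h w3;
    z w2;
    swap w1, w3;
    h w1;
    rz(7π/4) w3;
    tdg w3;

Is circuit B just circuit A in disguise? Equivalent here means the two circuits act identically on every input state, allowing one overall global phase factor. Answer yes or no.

No — the two circuits implement different unitaries, even allowing a global phase.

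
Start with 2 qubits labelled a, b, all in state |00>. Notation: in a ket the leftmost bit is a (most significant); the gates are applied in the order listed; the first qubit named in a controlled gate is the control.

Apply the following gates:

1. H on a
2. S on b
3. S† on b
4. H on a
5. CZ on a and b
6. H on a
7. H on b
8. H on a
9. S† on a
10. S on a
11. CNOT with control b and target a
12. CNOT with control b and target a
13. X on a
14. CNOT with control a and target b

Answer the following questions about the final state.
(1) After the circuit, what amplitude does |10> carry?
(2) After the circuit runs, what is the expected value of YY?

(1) |10> carries amplitude sqrt(2)/2 in the final state. Key observation: gates 1-4 undo each other exactly, leaving only the rest of the circuit to track.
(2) The expectation value of YY is 0.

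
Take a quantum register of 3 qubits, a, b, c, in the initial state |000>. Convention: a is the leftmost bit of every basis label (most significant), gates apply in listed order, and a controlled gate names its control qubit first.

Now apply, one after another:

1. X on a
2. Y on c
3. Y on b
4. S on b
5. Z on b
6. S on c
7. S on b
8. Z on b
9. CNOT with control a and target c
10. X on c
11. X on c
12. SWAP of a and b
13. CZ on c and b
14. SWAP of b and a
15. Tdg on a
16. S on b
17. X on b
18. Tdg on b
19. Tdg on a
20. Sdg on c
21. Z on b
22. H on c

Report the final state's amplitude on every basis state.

After the circuit, the state carries amplitude sqrt(2)*I/2 on |100>, sqrt(2)*I/2 on |101>, and 0 on every other basis state.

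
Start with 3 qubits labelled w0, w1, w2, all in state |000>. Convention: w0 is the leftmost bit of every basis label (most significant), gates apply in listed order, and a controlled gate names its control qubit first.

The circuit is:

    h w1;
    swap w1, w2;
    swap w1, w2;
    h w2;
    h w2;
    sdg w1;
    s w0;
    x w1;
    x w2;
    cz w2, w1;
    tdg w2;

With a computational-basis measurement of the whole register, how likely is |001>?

A full measurement returns |001> with probability 1/2.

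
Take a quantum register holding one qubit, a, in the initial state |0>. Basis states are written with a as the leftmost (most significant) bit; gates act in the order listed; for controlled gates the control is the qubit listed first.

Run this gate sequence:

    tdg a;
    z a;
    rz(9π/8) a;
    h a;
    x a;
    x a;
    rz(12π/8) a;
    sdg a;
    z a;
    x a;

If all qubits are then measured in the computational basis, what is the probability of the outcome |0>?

The probability of measuring |0> is 1/2.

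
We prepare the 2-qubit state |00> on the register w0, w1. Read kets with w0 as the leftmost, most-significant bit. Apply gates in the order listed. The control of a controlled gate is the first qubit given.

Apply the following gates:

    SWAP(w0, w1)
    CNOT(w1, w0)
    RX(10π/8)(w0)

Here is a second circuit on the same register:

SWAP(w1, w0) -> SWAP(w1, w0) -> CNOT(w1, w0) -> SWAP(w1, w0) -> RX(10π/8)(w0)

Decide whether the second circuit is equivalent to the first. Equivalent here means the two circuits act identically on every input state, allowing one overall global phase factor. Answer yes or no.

No — the two circuits implement different unitaries, even allowing a global phase.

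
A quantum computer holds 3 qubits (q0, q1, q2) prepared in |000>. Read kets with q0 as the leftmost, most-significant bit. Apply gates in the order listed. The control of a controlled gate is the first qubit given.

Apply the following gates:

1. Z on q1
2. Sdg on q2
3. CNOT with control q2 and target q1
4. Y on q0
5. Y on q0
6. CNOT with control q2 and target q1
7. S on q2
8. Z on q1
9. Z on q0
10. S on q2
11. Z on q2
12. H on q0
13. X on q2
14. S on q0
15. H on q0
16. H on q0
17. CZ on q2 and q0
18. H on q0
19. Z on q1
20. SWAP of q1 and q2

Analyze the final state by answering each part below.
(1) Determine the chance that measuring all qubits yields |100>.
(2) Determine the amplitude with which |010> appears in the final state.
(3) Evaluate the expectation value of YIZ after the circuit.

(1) The probability of measuring |100> is 0. Key observation: gates 1-8 undo each other exactly, leaving only the rest of the circuit to track.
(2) The amplitude on |010> is 1/2 - I/2.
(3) In the final state, YIZ has expectation 1.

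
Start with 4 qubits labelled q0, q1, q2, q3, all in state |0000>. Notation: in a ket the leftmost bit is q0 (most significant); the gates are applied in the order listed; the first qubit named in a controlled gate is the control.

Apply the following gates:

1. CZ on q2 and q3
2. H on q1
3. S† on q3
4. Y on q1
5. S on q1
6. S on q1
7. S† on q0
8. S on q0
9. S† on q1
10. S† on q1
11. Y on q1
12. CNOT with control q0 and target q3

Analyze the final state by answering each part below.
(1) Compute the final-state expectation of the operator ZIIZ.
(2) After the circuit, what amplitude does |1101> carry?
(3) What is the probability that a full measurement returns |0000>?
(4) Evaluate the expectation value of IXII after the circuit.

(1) In the final state, ZIIZ has expectation 1. Key observation: the block from step 4 through step 11 cancels to the identity and can be dropped.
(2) The final state's coefficient on |1101> equals 0.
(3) The probability of measuring |0000> is 1/2.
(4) The observable IXII averages to 1.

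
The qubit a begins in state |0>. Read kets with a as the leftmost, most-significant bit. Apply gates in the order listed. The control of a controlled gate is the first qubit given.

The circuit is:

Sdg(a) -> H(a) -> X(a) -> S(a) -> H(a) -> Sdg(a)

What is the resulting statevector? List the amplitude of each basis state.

After the circuit, the state carries amplitude 1/2 + I/2 on |0>, -1/2 - I/2 on |1>.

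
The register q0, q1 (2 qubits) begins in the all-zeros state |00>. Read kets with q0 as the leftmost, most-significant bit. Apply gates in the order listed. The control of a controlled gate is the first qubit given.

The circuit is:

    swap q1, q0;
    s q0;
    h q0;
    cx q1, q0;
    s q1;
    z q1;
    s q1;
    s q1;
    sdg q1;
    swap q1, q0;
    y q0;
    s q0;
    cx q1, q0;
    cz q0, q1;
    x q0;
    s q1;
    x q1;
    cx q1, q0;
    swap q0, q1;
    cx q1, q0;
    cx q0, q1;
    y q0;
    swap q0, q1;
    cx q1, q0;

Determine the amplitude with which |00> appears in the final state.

The amplitude on |00> is -sqrt(2)/2.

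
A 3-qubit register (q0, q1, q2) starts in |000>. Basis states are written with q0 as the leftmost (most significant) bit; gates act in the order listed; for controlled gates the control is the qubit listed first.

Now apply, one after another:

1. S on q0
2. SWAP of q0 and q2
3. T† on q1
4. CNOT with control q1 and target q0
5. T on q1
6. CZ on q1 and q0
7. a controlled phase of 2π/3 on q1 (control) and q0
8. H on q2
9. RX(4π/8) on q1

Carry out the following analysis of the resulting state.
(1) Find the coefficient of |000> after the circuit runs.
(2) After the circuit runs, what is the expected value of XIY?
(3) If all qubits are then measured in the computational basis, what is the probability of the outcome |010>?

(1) The amplitude on |000> is 1/2.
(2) In the final state, XIY has expectation 0.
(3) A full measurement returns |010> with probability 1/4.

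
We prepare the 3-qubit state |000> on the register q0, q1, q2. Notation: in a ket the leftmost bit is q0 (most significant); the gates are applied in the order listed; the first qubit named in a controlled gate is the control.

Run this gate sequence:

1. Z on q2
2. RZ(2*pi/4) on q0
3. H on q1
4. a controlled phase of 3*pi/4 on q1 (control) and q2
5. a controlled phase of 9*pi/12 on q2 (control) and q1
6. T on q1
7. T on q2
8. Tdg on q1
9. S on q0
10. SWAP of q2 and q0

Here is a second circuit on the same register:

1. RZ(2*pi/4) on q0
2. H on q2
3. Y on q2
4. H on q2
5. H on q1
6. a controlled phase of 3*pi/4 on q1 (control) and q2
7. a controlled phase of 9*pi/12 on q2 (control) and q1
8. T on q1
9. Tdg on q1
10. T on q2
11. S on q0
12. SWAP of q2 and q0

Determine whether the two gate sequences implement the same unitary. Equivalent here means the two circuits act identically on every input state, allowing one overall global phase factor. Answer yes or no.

No: there is an input state on which the two circuits produce genuinely different outputs (not merely differing by a phase).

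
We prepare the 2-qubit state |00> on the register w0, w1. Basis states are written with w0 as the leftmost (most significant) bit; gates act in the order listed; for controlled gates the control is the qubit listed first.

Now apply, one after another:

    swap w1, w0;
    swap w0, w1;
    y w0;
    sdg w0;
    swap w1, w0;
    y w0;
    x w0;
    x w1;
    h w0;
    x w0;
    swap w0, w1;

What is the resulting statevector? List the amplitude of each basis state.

The final amplitudes are sqrt(2)*I/2 on |00>, sqrt(2)*I/2 on |01>, 0 on |10>, 0 on |11>.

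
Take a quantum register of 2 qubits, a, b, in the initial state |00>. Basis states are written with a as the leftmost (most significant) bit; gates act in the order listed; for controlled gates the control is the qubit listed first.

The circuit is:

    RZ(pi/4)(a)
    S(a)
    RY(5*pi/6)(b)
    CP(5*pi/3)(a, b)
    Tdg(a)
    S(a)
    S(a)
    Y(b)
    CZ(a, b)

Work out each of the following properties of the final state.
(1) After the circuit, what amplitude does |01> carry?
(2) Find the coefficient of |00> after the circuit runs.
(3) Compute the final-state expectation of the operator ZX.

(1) The amplitude on |01> is (-sqrt(2) + sqrt(6))*exp(3*I*pi/8)/4.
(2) The final state's coefficient on |00> equals (-sqrt(6) - sqrt(2))*exp(3*I*pi/8)/4.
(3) In the final state, ZX has expectation -1/2.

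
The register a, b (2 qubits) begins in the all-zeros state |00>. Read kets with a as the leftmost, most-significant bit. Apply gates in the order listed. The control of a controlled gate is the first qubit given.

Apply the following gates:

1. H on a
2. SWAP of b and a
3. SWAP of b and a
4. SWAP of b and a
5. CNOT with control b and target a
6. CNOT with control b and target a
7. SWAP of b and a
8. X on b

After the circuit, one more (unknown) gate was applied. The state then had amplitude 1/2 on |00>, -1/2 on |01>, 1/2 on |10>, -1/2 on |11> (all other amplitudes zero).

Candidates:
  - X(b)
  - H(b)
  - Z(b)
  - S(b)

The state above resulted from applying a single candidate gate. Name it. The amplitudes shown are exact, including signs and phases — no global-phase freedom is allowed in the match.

The applied gate was H(b).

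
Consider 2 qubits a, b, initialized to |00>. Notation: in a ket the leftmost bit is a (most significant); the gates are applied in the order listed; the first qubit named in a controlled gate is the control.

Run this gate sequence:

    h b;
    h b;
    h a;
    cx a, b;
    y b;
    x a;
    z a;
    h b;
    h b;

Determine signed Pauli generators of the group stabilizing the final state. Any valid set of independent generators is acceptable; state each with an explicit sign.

The stabilizer group can be generated by +XX, +ZZ, among other valid generating sets.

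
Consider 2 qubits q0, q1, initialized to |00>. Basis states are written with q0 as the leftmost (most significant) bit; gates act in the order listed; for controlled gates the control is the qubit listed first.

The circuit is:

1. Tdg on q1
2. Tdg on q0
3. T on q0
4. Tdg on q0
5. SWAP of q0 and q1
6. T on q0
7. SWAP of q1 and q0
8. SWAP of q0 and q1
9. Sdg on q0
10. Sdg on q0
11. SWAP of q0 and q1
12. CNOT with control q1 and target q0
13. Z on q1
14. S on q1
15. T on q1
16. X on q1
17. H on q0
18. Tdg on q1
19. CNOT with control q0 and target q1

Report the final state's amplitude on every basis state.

After the circuit, the state carries amplitude 0 on |00>, -sqrt(2)*exp(3*I*pi/4)/2 on |01>, -sqrt(2)*exp(3*I*pi/4)/2 on |10>, 0 on |11>.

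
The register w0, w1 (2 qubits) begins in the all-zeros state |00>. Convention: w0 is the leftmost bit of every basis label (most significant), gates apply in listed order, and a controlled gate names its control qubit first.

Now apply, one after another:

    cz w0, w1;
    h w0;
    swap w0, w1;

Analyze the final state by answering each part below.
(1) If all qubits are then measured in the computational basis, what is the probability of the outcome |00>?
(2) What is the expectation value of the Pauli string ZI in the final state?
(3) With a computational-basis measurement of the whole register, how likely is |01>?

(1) Outcome |00> occurs with probability 1/2.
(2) The observable ZI averages to 1.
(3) Outcome |01> occurs with probability 1/2.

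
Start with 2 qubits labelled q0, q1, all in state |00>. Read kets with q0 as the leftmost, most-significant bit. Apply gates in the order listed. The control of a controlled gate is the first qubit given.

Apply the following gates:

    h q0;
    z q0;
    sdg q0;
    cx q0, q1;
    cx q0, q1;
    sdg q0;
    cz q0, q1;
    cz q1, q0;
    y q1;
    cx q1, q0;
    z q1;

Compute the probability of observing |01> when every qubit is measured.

The probability of measuring |01> is 1/2.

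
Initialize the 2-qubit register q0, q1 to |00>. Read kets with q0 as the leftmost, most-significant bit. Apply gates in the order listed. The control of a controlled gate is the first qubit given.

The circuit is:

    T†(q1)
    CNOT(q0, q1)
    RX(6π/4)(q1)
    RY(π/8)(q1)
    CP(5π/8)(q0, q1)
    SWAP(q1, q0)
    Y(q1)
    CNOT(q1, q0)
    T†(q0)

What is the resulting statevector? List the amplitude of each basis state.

The final amplitudes are 0 on |00>, -sqrt(2)*exp(15*I*pi/16)/2 on |01>, 0 on |10>, sqrt(2)*(sin(pi/16) + I*cos(pi/16))*exp(3*I*pi/4)/2 on |11>.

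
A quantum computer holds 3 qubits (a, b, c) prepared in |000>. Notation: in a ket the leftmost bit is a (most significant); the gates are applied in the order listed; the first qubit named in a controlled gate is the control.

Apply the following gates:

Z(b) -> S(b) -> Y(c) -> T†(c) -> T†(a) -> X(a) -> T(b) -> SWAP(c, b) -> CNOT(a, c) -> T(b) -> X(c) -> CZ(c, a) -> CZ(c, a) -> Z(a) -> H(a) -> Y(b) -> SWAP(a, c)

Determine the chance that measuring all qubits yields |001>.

Outcome |001> occurs with probability 1/2.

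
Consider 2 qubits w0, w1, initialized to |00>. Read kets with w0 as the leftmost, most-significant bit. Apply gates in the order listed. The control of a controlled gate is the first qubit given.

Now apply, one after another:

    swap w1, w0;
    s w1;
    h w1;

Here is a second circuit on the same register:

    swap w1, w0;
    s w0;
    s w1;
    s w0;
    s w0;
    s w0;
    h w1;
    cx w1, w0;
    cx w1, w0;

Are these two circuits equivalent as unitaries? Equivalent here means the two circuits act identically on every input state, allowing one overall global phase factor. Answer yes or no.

Yes: on every input state the two circuits agree up to one overall phase factor.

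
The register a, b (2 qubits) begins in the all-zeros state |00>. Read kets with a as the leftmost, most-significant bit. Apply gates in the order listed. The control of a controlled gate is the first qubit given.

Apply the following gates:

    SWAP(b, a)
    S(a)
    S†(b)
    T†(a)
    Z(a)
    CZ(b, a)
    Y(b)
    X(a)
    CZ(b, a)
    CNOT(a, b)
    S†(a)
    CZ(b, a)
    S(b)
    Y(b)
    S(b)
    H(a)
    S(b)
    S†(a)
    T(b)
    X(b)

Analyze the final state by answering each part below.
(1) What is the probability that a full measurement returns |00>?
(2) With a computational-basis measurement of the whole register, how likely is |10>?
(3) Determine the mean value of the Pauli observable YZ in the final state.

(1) Outcome |00> occurs with probability 1/2.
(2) The probability of measuring |10> is 1/2.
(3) The expectation value of YZ is 1.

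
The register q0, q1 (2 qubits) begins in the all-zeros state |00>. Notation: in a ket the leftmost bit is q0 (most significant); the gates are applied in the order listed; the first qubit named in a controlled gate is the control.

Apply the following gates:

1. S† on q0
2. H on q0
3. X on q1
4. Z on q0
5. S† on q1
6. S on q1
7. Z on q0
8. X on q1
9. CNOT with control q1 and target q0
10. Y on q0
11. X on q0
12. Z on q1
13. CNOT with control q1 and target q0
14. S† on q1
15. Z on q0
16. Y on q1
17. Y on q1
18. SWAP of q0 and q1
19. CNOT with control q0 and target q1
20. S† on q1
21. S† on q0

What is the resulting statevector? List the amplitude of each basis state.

The final amplitudes are sqrt(2)*I/2 on |00>, sqrt(2)/2 on |01>, 0 on |10>, 0 on |11>. Key observation: steps 3-8 multiply out to the identity, so the circuit reduces to the remaining gates.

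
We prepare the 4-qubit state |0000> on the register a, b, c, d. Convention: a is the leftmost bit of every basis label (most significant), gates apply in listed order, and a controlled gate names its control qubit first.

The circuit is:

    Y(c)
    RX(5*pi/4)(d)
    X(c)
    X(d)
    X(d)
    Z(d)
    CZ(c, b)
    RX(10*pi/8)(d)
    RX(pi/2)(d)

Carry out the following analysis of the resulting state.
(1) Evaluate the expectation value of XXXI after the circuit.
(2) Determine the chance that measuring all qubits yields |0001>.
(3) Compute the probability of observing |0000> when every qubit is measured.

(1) In the final state, XXXI has expectation 0. Key observation: steps 4-5 multiply out to the identity, so the circuit reduces to the remaining gates.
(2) The probability of measuring |0001> is 1/2.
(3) Outcome |0000> occurs with probability 1/2.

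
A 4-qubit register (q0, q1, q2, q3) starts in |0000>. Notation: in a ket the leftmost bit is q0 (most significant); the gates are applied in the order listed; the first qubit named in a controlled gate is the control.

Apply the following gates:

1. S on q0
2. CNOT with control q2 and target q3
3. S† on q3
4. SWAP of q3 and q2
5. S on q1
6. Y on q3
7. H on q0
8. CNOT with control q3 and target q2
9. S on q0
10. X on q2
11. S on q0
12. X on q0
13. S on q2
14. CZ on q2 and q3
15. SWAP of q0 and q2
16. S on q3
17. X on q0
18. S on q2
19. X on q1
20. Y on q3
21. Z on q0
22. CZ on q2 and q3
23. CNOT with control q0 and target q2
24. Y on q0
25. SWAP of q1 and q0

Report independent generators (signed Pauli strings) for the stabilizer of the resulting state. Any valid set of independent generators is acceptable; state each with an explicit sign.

The stabilizer group can be generated by +IIYI, -ZIII, +IZII, +IIIZ, among other valid generating sets.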